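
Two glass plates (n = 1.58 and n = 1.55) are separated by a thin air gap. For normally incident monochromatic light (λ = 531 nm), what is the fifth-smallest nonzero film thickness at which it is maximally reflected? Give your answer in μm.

At the upper boundary (n = 1.58 to n = 1.0) the reflected ray undergoes no phase shift.
Ray reflecting at the bottom interface goes from n = 1.0 toward n = 1.55: a half-wave phase shift.
Exactly one π shift → a net half-wave offset.
For maximum reflection here: 2 n t = (m + ½) λ.
The fifth-smallest nonzero thickness corresponds to m = 4: t = (m + ½) λ / (2 n) = 4.50 × 531 / (2 × 1.0) = 1195 nm.

1.19 μm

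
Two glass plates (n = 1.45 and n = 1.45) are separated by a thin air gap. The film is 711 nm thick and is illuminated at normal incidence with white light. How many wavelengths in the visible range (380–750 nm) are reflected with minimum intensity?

Top surface (1.45 → 1.0): reflection off a lower-index medium gives no phase shift.
Bottom surface (1.0 → 1.45): reflection off a higher-index medium gives a half-wave phase shift.
Exactly one π shift → a net half-wave offset.
So the condition for destructive reflection is 2 n t = m λ.
λ = 2 n t / m = 1422 / m nm.
m=1: 1422 nm (IR); m=2: 711 nm (visible); m=3: 474 nm (visible); m=4: 356 nm (UV).

2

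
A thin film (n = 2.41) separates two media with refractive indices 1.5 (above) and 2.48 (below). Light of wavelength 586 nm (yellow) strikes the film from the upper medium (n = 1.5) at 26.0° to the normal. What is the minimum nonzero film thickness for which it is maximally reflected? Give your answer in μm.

0.126 μm

Ray reflecting at the top interface goes from n = 1.5 toward n = 2.41: a half-wave phase shift.
Bottom surface (2.41 → 2.48): reflection off a higher-index medium gives a half-wave phase shift.
Net: no relative phase inversion (both shifts match).
So the condition for constructive reflection is 2 n t cos θ_r = m λ.
Snell's law: 1.5 sin 26.0° = 2.41 sin θ_r → sin θ_r = 0.273, cos θ_r = 0.962.
Minimum nonzero at m = 1: t = λ / (2 n cos θ_r) = 586 / (2 × 2.41 × 0.962) = 126 nm.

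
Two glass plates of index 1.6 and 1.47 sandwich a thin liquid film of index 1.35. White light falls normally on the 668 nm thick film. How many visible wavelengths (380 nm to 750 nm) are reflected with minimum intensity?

Top surface (1.6 → 1.35): reflection off a lower-index medium gives no phase shift.
Ray reflecting at the bottom interface goes from n = 1.35 toward n = 1.47: a half-wave phase shift.
The two reflections differ by half a wavelength.
So the condition for destructive reflection is 2 n t = m λ.
λ = 2 n t / m = 1804 / m nm.
m=2: 902 nm (IR); m=3: 601 nm (visible); m=4: 451 nm (visible); m=5: 361 nm (UV).

2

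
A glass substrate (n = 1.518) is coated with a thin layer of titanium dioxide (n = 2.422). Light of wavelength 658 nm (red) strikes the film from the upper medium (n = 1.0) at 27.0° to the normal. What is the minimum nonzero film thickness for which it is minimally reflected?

At the upper boundary (n = 1.0 to n = 2.422) the reflected ray undergoes a half-wave phase shift.
Bottom surface (2.422 → 1.518): reflection off a lower-index medium gives no phase shift.
Exactly one π shift → a net half-wave offset.
So the condition for destructive reflection is 2 n t cos θ_r = m λ.
Snell's law: 1.0 sin 27.0° = 2.422 sin θ_r → sin θ_r = 0.187, cos θ_r = 0.982.
Minimum nonzero at m = 1: t = λ / (2 n cos θ_r) = 658 / (2 × 2.422 × 0.982) = 138 nm.

138 nm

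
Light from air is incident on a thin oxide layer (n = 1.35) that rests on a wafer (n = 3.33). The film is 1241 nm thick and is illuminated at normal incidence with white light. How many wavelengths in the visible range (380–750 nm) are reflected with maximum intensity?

Top surface (1.0 → 1.35): reflection off a higher-index medium gives a half-wave phase shift.
At the lower boundary (n = 1.35 to n = 3.33) the reflected ray undergoes a half-wave phase shift.
Zero or two π shifts → no net half-wave offset.
So the condition for constructive reflection is 2 n t = m λ.
λ = 2 n t / m = 3351 / m nm.
m=4: 838 nm (IR); m=5: 670 nm (visible); m=6: 558 nm (visible); m=7: 479 nm (visible); m=8: 419 nm (visible); m=9: 372 nm (UV).

4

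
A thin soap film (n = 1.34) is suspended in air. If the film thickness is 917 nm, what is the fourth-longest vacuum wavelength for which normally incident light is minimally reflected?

614 nm

Ray reflecting at the top interface goes from n = 1.0 toward n = 1.34: a half-wave phase shift.
Bottom surface (1.34 → 1.0): reflection off a lower-index medium gives no phase shift.
Net: one phase inversion between the two reflected rays.
For weak reflection here: 2 n t = m λ.
λ = 2 n t / m. The fourth-longest wavelength is m = 4: λ = 2 × 1.34 × 917 / 4.00 = 614 nm.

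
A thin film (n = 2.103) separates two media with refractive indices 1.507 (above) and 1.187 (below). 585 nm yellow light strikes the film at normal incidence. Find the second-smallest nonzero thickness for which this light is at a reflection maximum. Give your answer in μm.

0.209 μm

Ray reflecting at the top interface goes from n = 1.507 toward n = 2.103: a half-wave phase shift.
Bottom surface (2.103 → 1.187): reflection off a lower-index medium gives no phase shift.
Exactly one π shift → a net half-wave offset.
With one net inversion, constructive interference in reflection requires 2 n t = (m + ½) λ.
The second-smallest nonzero thickness corresponds to m = 1: t = (m + ½) λ / (2 n) = 1.50 × 585 / (2 × 2.103) = 209 nm.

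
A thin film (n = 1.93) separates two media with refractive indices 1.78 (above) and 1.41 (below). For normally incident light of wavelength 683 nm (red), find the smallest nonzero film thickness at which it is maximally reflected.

88.5 nm

Ray reflecting at the top interface goes from n = 1.78 toward n = 1.93: a half-wave phase shift.
Ray reflecting at the bottom interface goes from n = 1.93 toward n = 1.41: no phase shift.
Net: one phase inversion between the two reflected rays.
With one net inversion, constructive interference in reflection requires 2 n t = (m + ½) λ.
Minimum at m = 0: t = λ / (4 n) = 683 / (4 × 1.93) = 88.5 nm.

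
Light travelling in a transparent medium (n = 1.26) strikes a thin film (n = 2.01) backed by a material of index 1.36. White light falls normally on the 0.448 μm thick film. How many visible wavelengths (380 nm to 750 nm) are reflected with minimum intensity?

2

At the upper boundary (n = 1.26 to n = 2.01) the reflected ray undergoes a half-wave phase shift.
Bottom surface (2.01 → 1.36): reflection off a lower-index medium gives no phase shift.
Exactly one π shift → a net half-wave offset.
For minimum reflection here: 2 n t = m λ.
λ = 2 n t / m = 1801 / m nm.
m=2: 900 nm (IR); m=3: 600 nm (visible); m=4: 450 nm (visible); m=5: 360 nm (UV).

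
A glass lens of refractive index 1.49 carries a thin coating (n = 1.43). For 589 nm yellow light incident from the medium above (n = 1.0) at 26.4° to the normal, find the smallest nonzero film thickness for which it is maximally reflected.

217 nm

At the upper boundary (n = 1.0 to n = 1.43) the reflected ray undergoes a half-wave phase shift.
At the lower boundary (n = 1.43 to n = 1.49) the reflected ray undergoes a half-wave phase shift.
Zero or two π shifts → no net half-wave offset.
So the condition for constructive reflection is 2 n t cos θ_r = m λ.
Snell's law: 1.0 sin 26.4° = 1.43 sin θ_r → sin θ_r = 0.311, cos θ_r = 0.950.
Minimum nonzero at m = 1: t = λ / (2 n cos θ_r) = 589 / (2 × 1.43 × 0.950) = 217 nm.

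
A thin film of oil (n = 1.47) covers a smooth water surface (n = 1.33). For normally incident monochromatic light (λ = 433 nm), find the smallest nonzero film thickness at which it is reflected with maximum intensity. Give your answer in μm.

0.0736 μm

Top surface (1.0 → 1.47): reflection off a higher-index medium gives a half-wave phase shift.
Bottom surface (1.47 → 1.33): reflection off a lower-index medium gives no phase shift.
Exactly one π shift → a net half-wave offset.
With one net inversion, constructive interference in reflection requires 2 n t = (m + ½) λ.
Minimum at m = 0: t = λ / (4 n) = 433 / (4 × 1.47) = 73.6 nm.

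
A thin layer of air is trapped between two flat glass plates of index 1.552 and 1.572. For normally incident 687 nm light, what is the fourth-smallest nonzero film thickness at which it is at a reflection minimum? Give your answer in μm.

Top surface (1.552 → 1.0): reflection off a lower-index medium gives no phase shift.
At the lower boundary (n = 1.0 to n = 1.572) the reflected ray undergoes a half-wave phase shift.
Exactly one π shift → a net half-wave offset.
With one net inversion, destructive interference in reflection requires 2 n t = m λ.
The fourth-smallest nonzero thickness corresponds to m = 4: t = m λ / (2 n) = 4.00 × 687 / (2 × 1.0) = 1374 nm.

1.37 μm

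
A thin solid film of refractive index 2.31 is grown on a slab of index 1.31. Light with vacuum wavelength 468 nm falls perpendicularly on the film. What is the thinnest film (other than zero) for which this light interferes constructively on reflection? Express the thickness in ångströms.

506 Å

Top surface (1.0 → 2.31): reflection off a higher-index medium gives a half-wave phase shift.
Bottom surface (2.31 → 1.31): reflection off a lower-index medium gives no phase shift.
Net: one phase inversion between the two reflected rays.
With one net inversion, constructive interference in reflection requires 2 n t = (m + ½) λ.
Minimum at m = 0: t = λ / (4 n) = 468 / (4 × 2.31) = 50.6 nm.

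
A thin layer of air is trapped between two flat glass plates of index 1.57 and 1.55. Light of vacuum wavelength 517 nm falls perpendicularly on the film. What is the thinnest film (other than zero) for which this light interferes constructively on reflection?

At the upper boundary (n = 1.57 to n = 1.0) the reflected ray undergoes no phase shift.
At the lower boundary (n = 1.0 to n = 1.55) the reflected ray undergoes a half-wave phase shift.
Net: one phase inversion between the two reflected rays.
With one net inversion, constructive interference in reflection requires 2 n t = (m + ½) λ.
Minimum at m = 0: t = λ / (4 n) = 517 / (4 × 1.0) = 129 nm.

129 nm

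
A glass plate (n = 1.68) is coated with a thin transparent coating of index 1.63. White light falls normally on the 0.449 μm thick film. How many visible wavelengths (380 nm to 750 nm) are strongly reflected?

Ray reflecting at the top interface goes from n = 1.0 toward n = 1.63: a half-wave phase shift.
At the lower boundary (n = 1.63 to n = 1.68) the reflected ray undergoes a half-wave phase shift.
Net: no relative phase inversion (both shifts match).
With no net inversion, constructive interference in reflection requires 2 n t = m λ.
λ = 2 n t / m = 1464 / m nm.
m=1: 1464 nm (IR); m=2: 732 nm (visible); m=3: 488 nm (visible); m=4: 366 nm (UV).

2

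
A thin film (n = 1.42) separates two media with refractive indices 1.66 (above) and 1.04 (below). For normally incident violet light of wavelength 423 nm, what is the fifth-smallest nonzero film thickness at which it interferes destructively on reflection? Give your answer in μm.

0.670 μm

At the upper boundary (n = 1.66 to n = 1.42) the reflected ray undergoes no phase shift.
Bottom surface (1.42 → 1.04): reflection off a lower-index medium gives no phase shift.
Zero or two π shifts → no net half-wave offset.
With no net inversion, destructive interference in reflection requires 2 n t = (m + ½) λ.
The fifth-smallest nonzero thickness corresponds to m = 4: t = (m + ½) λ / (2 n) = 4.50 × 423 / (2 × 1.42) = 670 nm.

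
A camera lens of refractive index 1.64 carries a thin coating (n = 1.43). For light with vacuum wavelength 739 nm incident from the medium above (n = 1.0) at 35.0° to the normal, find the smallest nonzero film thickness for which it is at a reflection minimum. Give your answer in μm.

Top surface (1.0 → 1.43): reflection off a higher-index medium gives a half-wave phase shift.
At the lower boundary (n = 1.43 to n = 1.64) the reflected ray undergoes a half-wave phase shift.
The two reflections carry the same phase change, so no net offset.
So the condition for destructive reflection is 2 n t cos θ_r = (m + ½) λ.
Snell's law: 1.0 sin 35.0° = 1.43 sin θ_r → sin θ_r = 0.401, cos θ_r = 0.916.
Minimum at m = 0: t = λ / (4 n cos θ_r) = 739 / (4 × 1.43 × 0.916) = 141 nm.

0.141 μm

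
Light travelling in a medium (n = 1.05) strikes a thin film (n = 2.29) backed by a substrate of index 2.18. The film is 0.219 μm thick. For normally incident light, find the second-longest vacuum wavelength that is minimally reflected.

502 nm

Top surface (1.05 → 2.29): reflection off a higher-index medium gives a half-wave phase shift.
At the lower boundary (n = 2.29 to n = 2.18) the reflected ray undergoes no phase shift.
Exactly one π shift → a net half-wave offset.
So the condition for destructive reflection is 2 n t = m λ.
λ = 2 n t / m. The second-longest wavelength is m = 2: λ = 2 × 2.29 × 219 / 2.00 = 502 nm.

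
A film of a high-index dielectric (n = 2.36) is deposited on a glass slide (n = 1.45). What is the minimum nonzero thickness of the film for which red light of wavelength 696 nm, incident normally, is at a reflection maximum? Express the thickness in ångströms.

737 Å

Top surface (1.0 → 2.36): reflection off a higher-index medium gives a half-wave phase shift.
Ray reflecting at the bottom interface goes from n = 2.36 toward n = 1.45: no phase shift.
The two reflections differ by half a wavelength.
With one net inversion, constructive interference in reflection requires 2 n t = (m + ½) λ.
Minimum at m = 0: t = λ / (4 n) = 696 / (4 × 2.36) = 73.7 nm.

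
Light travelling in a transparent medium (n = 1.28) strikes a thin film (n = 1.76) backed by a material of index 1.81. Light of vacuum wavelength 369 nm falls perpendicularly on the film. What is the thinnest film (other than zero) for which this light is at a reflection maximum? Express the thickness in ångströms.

1048 Å

Top surface (1.28 → 1.76): reflection off a higher-index medium gives a half-wave phase shift.
At the lower boundary (n = 1.76 to n = 1.81) the reflected ray undergoes a half-wave phase shift.
The two reflections carry the same phase change, so no net offset.
So the condition for constructive reflection is 2 n t = m λ.
Minimum nonzero at m = 1: t = λ / (2 n) = 369 / (2 × 1.76) = 105 nm.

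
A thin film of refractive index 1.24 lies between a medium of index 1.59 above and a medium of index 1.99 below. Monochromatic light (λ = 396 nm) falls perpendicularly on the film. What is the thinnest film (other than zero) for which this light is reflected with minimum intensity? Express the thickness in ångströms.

Ray reflecting at the top interface goes from n = 1.59 toward n = 1.24: no phase shift.
Ray reflecting at the bottom interface goes from n = 1.24 toward n = 1.99: a half-wave phase shift.
The two reflections differ by half a wavelength.
For minimum reflection here: 2 n t = m λ.
Minimum nonzero at m = 1: t = λ / (2 n) = 396 / (2 × 1.24) = 160 nm.

1597 Å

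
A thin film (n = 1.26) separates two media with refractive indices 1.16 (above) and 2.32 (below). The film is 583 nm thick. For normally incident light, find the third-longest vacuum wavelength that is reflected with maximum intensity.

Ray reflecting at the top interface goes from n = 1.16 toward n = 1.26: a half-wave phase shift.
Ray reflecting at the bottom interface goes from n = 1.26 toward n = 2.32: a half-wave phase shift.
Net: no relative phase inversion (both shifts match).
With no net inversion, constructive interference in reflection requires 2 n t = m λ.
λ = 2 n t / m. The third-longest wavelength is m = 3: λ = 2 × 1.26 × 583 / 3.00 = 490 nm.

490 nm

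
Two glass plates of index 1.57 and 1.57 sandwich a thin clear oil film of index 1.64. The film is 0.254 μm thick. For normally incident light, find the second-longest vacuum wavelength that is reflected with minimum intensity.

At the upper boundary (n = 1.57 to n = 1.64) the reflected ray undergoes a half-wave phase shift.
Bottom surface (1.64 → 1.57): reflection off a lower-index medium gives no phase shift.
Net: one phase inversion between the two reflected rays.
So the condition for destructive reflection is 2 n t = m λ.
λ = 2 n t / m. The second-longest wavelength is m = 2: λ = 2 × 1.64 × 254 / 2.00 = 417 nm.

417 nm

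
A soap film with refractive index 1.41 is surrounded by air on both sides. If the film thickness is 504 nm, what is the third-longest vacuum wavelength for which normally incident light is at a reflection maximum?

At the upper boundary (n = 1.0 to n = 1.41) the reflected ray undergoes a half-wave phase shift.
Ray reflecting at the bottom interface goes from n = 1.41 toward n = 1.0: no phase shift.
Net: one phase inversion between the two reflected rays.
With one net inversion, constructive interference in reflection requires 2 n t = (m + ½) λ.
λ = 2 n t / (m + ½). The third-longest wavelength is m = 2: λ = 2 × 1.41 × 504 / 2.50 = 569 nm.

569 nm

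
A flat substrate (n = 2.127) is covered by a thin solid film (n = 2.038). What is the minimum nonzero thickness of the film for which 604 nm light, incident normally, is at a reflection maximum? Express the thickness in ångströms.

Top surface (1.0 → 2.038): reflection off a higher-index medium gives a half-wave phase shift.
Ray reflecting at the bottom interface goes from n = 2.038 toward n = 2.127: a half-wave phase shift.
Net: no relative phase inversion (both shifts match).
With no net inversion, constructive interference in reflection requires 2 n t = m λ.
Minimum nonzero at m = 1: t = λ / (2 n) = 604 / (2 × 2.038) = 148 nm.

1482 Å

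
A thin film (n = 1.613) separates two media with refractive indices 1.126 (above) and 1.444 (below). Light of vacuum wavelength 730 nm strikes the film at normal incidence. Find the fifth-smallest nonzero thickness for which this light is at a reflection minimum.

At the upper boundary (n = 1.126 to n = 1.613) the reflected ray undergoes a half-wave phase shift.
At the lower boundary (n = 1.613 to n = 1.444) the reflected ray undergoes no phase shift.
Exactly one π shift → a net half-wave offset.
With one net inversion, destructive interference in reflection requires 2 n t = m λ.
The fifth-smallest nonzero thickness corresponds to m = 5: t = m λ / (2 n) = 5.00 × 730 / (2 × 1.613) = 1131 nm.

1131 nm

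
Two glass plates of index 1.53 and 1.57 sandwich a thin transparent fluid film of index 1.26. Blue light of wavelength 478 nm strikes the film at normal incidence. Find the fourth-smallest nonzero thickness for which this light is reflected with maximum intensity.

Ray reflecting at the top interface goes from n = 1.53 toward n = 1.26: no phase shift.
At the lower boundary (n = 1.26 to n = 1.57) the reflected ray undergoes a half-wave phase shift.
Net: one phase inversion between the two reflected rays.
With one net inversion, constructive interference in reflection requires 2 n t = (m + ½) λ.
The fourth-smallest nonzero thickness corresponds to m = 3: t = (m + ½) λ / (2 n) = 3.50 × 478 / (2 × 1.26) = 664 nm.

664 nm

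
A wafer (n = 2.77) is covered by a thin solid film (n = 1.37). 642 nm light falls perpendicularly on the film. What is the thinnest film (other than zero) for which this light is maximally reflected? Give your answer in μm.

Top surface (1.0 → 1.37): reflection off a higher-index medium gives a half-wave phase shift.
Ray reflecting at the bottom interface goes from n = 1.37 toward n = 2.77: a half-wave phase shift.
Zero or two π shifts → no net half-wave offset.
With no net inversion, constructive interference in reflection requires 2 n t = m λ.
Minimum nonzero at m = 1: t = λ / (2 n) = 642 / (2 × 1.37) = 234 nm.

0.234 μm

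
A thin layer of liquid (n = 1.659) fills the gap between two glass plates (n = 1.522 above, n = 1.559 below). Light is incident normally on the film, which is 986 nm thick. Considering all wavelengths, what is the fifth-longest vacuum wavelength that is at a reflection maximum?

At the upper boundary (n = 1.522 to n = 1.659) the reflected ray undergoes a half-wave phase shift.
Ray reflecting at the bottom interface goes from n = 1.659 toward n = 1.559: no phase shift.
The two reflections differ by half a wavelength.
For strong reflection here: 2 n t = (m + ½) λ.
λ = 2 n t / (m + ½). The fifth-longest wavelength is m = 4: λ = 2 × 1.659 × 986 / 4.50 = 727 nm.

727 nm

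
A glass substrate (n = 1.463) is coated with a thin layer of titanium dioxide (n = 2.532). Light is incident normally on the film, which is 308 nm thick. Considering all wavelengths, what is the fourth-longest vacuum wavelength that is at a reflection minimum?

390 nm

Ray reflecting at the top interface goes from n = 1.0 toward n = 2.532: a half-wave phase shift.
Bottom surface (2.532 → 1.463): reflection off a lower-index medium gives no phase shift.
The two reflections differ by half a wavelength.
With one net inversion, destructive interference in reflection requires 2 n t = m λ.
λ = 2 n t / m. The fourth-longest wavelength is m = 4: λ = 2 × 2.532 × 308 / 4.00 = 390 nm.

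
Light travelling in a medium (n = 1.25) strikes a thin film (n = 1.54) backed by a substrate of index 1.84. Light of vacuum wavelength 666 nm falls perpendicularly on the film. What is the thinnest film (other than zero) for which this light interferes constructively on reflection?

Ray reflecting at the top interface goes from n = 1.25 toward n = 1.54: a half-wave phase shift.
Bottom surface (1.54 → 1.84): reflection off a higher-index medium gives a half-wave phase shift.
Net: no relative phase inversion (both shifts match).
So the condition for constructive reflection is 2 n t = m λ.
Minimum nonzero at m = 1: t = λ / (2 n) = 666 / (2 × 1.54) = 216 nm.

216 nm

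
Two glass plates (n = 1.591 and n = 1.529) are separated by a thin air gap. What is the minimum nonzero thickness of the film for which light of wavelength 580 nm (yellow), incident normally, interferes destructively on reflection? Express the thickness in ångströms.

2900 Å

Ray reflecting at the top interface goes from n = 1.591 toward n = 1.0: no phase shift.
Bottom surface (1.0 → 1.529): reflection off a higher-index medium gives a half-wave phase shift.
Net: one phase inversion between the two reflected rays.
For weak reflection here: 2 n t = m λ.
Minimum nonzero at m = 1: t = λ / (2 n) = 580 / (2 × 1.0) = 290 nm.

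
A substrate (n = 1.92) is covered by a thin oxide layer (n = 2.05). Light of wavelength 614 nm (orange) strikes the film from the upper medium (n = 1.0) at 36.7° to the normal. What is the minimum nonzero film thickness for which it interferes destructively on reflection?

157 nm

Ray reflecting at the top interface goes from n = 1.0 toward n = 2.05: a half-wave phase shift.
At the lower boundary (n = 2.05 to n = 1.92) the reflected ray undergoes no phase shift.
The two reflections differ by half a wavelength.
For dark reflection here: 2 n t cos θ_r = m λ.
Snell's law: 1.0 sin 36.7° = 2.05 sin θ_r → sin θ_r = 0.292, cos θ_r = 0.957.
Minimum nonzero at m = 1: t = λ / (2 n cos θ_r) = 614 / (2 × 2.05 × 0.957) = 157 nm.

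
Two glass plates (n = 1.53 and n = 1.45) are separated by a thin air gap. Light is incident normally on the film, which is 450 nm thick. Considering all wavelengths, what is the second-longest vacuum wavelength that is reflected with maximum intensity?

600 nm

Ray reflecting at the top interface goes from n = 1.53 toward n = 1.0: no phase shift.
Bottom surface (1.0 → 1.45): reflection off a higher-index medium gives a half-wave phase shift.
Exactly one π shift → a net half-wave offset.
With one net inversion, constructive interference in reflection requires 2 n t = (m + ½) λ.
λ = 2 n t / (m + ½). The second-longest wavelength is m = 1: λ = 2 × 1.0 × 450 / 1.50 = 600 nm.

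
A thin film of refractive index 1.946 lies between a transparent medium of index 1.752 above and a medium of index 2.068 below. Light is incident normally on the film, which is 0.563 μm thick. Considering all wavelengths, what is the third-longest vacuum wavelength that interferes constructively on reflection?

Ray reflecting at the top interface goes from n = 1.752 toward n = 1.946: a half-wave phase shift.
Bottom surface (1.946 → 2.068): reflection off a higher-index medium gives a half-wave phase shift.
Zero or two π shifts → no net half-wave offset.
For bright reflection here: 2 n t = m λ.
λ = 2 n t / m. The third-longest wavelength is m = 3: λ = 2 × 1.946 × 563 / 3.00 = 730 nm.

730 nm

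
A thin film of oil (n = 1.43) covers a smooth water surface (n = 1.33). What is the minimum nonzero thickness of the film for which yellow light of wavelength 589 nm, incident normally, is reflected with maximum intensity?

At the upper boundary (n = 1.0 to n = 1.43) the reflected ray undergoes a half-wave phase shift.
At the lower boundary (n = 1.43 to n = 1.33) the reflected ray undergoes no phase shift.
The two reflections differ by half a wavelength.
For strong reflection here: 2 n t = (m + ½) λ.
Minimum at m = 0: t = λ / (4 n) = 589 / (4 × 1.43) = 103 nm.

103 nm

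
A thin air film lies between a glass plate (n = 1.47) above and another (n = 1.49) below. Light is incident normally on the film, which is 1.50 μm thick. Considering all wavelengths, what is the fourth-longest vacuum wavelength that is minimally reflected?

Ray reflecting at the top interface goes from n = 1.47 toward n = 1.0: no phase shift.
At the lower boundary (n = 1.0 to n = 1.49) the reflected ray undergoes a half-wave phase shift.
Exactly one π shift → a net half-wave offset.
With one net inversion, destructive interference in reflection requires 2 n t = m λ.
λ = 2 n t / m. The fourth-longest wavelength is m = 4: λ = 2 × 1.0 × 1500 / 4.00 = 750 nm.

750 nm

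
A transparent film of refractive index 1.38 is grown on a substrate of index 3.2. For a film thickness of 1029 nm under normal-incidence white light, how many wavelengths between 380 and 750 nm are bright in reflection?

At the upper boundary (n = 1.0 to n = 1.38) the reflected ray undergoes a half-wave phase shift.
Ray reflecting at the bottom interface goes from n = 1.38 toward n = 3.2: a half-wave phase shift.
Zero or two π shifts → no net half-wave offset.
With no net inversion, constructive interference in reflection requires 2 n t = m λ.
λ = 2 n t / m = 2840 / m nm.
m=3: 947 nm (IR); m=4: 710 nm (visible); m=5: 568 nm (visible); m=6: 473 nm (visible); m=7: 406 nm (visible); m=8: 355 nm (UV).

4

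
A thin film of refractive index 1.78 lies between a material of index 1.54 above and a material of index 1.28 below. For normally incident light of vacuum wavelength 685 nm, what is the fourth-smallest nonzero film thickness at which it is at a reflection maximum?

673 nm

Ray reflecting at the top interface goes from n = 1.54 toward n = 1.78: a half-wave phase shift.
At the lower boundary (n = 1.78 to n = 1.28) the reflected ray undergoes no phase shift.
Exactly one π shift → a net half-wave offset.
With one net inversion, constructive interference in reflection requires 2 n t = (m + ½) λ.
The fourth-smallest nonzero thickness corresponds to m = 3: t = (m + ½) λ / (2 n) = 3.50 × 685 / (2 × 1.78) = 673 nm.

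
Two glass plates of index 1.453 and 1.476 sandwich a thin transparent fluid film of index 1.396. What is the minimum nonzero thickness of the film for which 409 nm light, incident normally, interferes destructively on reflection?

146 nm

Top surface (1.453 → 1.396): reflection off a lower-index medium gives no phase shift.
Bottom surface (1.396 → 1.476): reflection off a higher-index medium gives a half-wave phase shift.
The two reflections differ by half a wavelength.
With one net inversion, destructive interference in reflection requires 2 n t = m λ.
Minimum nonzero at m = 1: t = λ / (2 n) = 409 / (2 × 1.396) = 146 nm.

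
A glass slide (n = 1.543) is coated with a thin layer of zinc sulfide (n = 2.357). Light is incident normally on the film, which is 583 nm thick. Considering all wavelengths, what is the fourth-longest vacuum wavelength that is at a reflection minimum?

687 nm

At the upper boundary (n = 1.0 to n = 2.357) the reflected ray undergoes a half-wave phase shift.
Bottom surface (2.357 → 1.543): reflection off a lower-index medium gives no phase shift.
Net: one phase inversion between the two reflected rays.
For dark reflection here: 2 n t = m λ.
λ = 2 n t / m. The fourth-longest wavelength is m = 4: λ = 2 × 2.357 × 583 / 4.00 = 687 nm.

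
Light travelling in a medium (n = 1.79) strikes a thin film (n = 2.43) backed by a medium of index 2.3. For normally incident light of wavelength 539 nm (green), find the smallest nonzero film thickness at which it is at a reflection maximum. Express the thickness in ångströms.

At the upper boundary (n = 1.79 to n = 2.43) the reflected ray undergoes a half-wave phase shift.
Ray reflecting at the bottom interface goes from n = 2.43 toward n = 2.3: no phase shift.
The two reflections differ by half a wavelength.
For bright reflection here: 2 n t = (m + ½) λ.
Minimum at m = 0: t = λ / (4 n) = 539 / (4 × 2.43) = 55.5 nm.

555 Å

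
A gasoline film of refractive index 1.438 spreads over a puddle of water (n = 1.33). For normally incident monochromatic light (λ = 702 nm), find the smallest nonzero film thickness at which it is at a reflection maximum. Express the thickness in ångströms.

1220 Å

At the upper boundary (n = 1.0 to n = 1.438) the reflected ray undergoes a half-wave phase shift.
Ray reflecting at the bottom interface goes from n = 1.438 toward n = 1.33: no phase shift.
The two reflections differ by half a wavelength.
For maximum reflection here: 2 n t = (m + ½) λ.
Minimum at m = 0: t = λ / (4 n) = 702 / (4 × 1.438) = 122 nm.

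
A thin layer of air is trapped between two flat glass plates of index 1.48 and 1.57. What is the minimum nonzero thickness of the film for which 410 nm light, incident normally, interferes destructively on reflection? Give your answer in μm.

0.205 μm

Top surface (1.48 → 1.0): reflection off a lower-index medium gives no phase shift.
Bottom surface (1.0 → 1.57): reflection off a higher-index medium gives a half-wave phase shift.
Exactly one π shift → a net half-wave offset.
With one net inversion, destructive interference in reflection requires 2 n t = m λ.
Minimum nonzero at m = 1: t = λ / (2 n) = 410 / (2 × 1.0) = 205 nm.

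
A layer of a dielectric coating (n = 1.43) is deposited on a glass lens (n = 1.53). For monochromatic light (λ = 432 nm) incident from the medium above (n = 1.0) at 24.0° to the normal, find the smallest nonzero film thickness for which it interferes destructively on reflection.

At the upper boundary (n = 1.0 to n = 1.43) the reflected ray undergoes a half-wave phase shift.
At the lower boundary (n = 1.43 to n = 1.53) the reflected ray undergoes a half-wave phase shift.
The two reflections carry the same phase change, so no net offset.
For weak reflection here: 2 n t cos θ_r = (m + ½) λ.
Snell's law: 1.0 sin 24.0° = 1.43 sin θ_r → sin θ_r = 0.284, cos θ_r = 0.959.
Minimum at m = 0: t = λ / (4 n cos θ_r) = 432 / (4 × 1.43 × 0.959) = 78.8 nm.

78.8 nm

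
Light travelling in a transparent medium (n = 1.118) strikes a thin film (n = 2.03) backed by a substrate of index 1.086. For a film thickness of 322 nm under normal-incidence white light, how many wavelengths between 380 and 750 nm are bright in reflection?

1

At the upper boundary (n = 1.118 to n = 2.03) the reflected ray undergoes a half-wave phase shift.
At the lower boundary (n = 2.03 to n = 1.086) the reflected ray undergoes no phase shift.
Net: one phase inversion between the two reflected rays.
With one net inversion, constructive interference in reflection requires 2 n t = (m + ½) λ.
λ = 2 n t / (m + ½) = 1307 / (m + ½) nm.
m=1: 872 nm (IR); m=2: 523 nm (visible); m=3: 374 nm (UV).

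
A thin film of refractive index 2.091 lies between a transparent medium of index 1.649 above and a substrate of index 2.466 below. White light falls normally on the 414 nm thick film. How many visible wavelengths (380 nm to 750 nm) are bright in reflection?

Ray reflecting at the top interface goes from n = 1.649 toward n = 2.091: a half-wave phase shift.
Bottom surface (2.091 → 2.466): reflection off a higher-index medium gives a half-wave phase shift.
Zero or two π shifts → no net half-wave offset.
For bright reflection here: 2 n t = m λ.
λ = 2 n t / m = 1731 / m nm.
m=2: 866 nm (IR); m=3: 577 nm (visible); m=4: 433 nm (visible); m=5: 346 nm (UV).

2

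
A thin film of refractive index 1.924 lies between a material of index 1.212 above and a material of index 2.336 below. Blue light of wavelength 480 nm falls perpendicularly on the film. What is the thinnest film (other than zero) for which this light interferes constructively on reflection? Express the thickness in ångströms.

1247 Å

At the upper boundary (n = 1.212 to n = 1.924) the reflected ray undergoes a half-wave phase shift.
Bottom surface (1.924 → 2.336): reflection off a higher-index medium gives a half-wave phase shift.
Zero or two π shifts → no net half-wave offset.
With no net inversion, constructive interference in reflection requires 2 n t = m λ.
Minimum nonzero at m = 1: t = λ / (2 n) = 480 / (2 × 1.924) = 125 nm.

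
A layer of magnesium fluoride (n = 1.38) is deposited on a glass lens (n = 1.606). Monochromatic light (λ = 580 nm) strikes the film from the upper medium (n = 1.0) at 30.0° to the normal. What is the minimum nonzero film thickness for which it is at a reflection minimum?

113 nm

At the upper boundary (n = 1.0 to n = 1.38) the reflected ray undergoes a half-wave phase shift.
At the lower boundary (n = 1.38 to n = 1.606) the reflected ray undergoes a half-wave phase shift.
Net: no relative phase inversion (both shifts match).
For dark reflection here: 2 n t cos θ_r = (m + ½) λ.
Snell's law: 1.0 sin 30.0° = 1.38 sin θ_r → sin θ_r = 0.362, cos θ_r = 0.932.
Minimum at m = 0: t = λ / (4 n cos θ_r) = 580 / (4 × 1.38 × 0.932) = 113 nm.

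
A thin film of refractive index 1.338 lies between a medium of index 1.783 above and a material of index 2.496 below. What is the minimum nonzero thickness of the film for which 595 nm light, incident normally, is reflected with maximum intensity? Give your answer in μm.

0.111 μm

Ray reflecting at the top interface goes from n = 1.783 toward n = 1.338: no phase shift.
Bottom surface (1.338 → 2.496): reflection off a higher-index medium gives a half-wave phase shift.
The two reflections differ by half a wavelength.
For maximum reflection here: 2 n t = (m + ½) λ.
Minimum at m = 0: t = λ / (4 n) = 595 / (4 × 1.338) = 111 nm.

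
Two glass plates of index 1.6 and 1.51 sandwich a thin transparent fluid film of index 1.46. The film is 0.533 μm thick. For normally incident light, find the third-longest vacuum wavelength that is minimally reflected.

519 nm

At the upper boundary (n = 1.6 to n = 1.46) the reflected ray undergoes no phase shift.
Bottom surface (1.46 → 1.51): reflection off a higher-index medium gives a half-wave phase shift.
The two reflections differ by half a wavelength.
So the condition for destructive reflection is 2 n t = m λ.
λ = 2 n t / m. The third-longest wavelength is m = 3: λ = 2 × 1.46 × 533 / 3.00 = 519 nm.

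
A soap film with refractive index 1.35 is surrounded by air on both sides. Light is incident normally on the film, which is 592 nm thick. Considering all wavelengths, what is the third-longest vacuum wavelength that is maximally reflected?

639 nm

Ray reflecting at the top interface goes from n = 1.0 toward n = 1.35: a half-wave phase shift.
Bottom surface (1.35 → 1.0): reflection off a lower-index medium gives no phase shift.
Net: one phase inversion between the two reflected rays.
So the condition for constructive reflection is 2 n t = (m + ½) λ.
λ = 2 n t / (m + ½). The third-longest wavelength is m = 2: λ = 2 × 1.35 × 592 / 2.50 = 639 nm.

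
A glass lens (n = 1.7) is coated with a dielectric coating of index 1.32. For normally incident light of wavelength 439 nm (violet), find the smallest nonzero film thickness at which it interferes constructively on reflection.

166 nm

At the upper boundary (n = 1.0 to n = 1.32) the reflected ray undergoes a half-wave phase shift.
Ray reflecting at the bottom interface goes from n = 1.32 toward n = 1.7: a half-wave phase shift.
Zero or two π shifts → no net half-wave offset.
With no net inversion, constructive interference in reflection requires 2 n t = m λ.
Minimum nonzero at m = 1: t = λ / (2 n) = 439 / (2 × 1.32) = 166 nm.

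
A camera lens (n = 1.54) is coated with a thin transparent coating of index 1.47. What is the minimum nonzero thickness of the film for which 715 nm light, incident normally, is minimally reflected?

122 nm

Ray reflecting at the top interface goes from n = 1.0 toward n = 1.47: a half-wave phase shift.
At the lower boundary (n = 1.47 to n = 1.54) the reflected ray undergoes a half-wave phase shift.
The two reflections carry the same phase change, so no net offset.
For minimum reflection here: 2 n t = (m + ½) λ.
Minimum at m = 0: t = λ / (4 n) = 715 / (4 × 1.47) = 122 nm.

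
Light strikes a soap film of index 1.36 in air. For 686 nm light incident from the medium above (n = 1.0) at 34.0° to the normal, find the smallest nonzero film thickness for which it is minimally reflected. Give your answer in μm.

Ray reflecting at the top interface goes from n = 1.0 toward n = 1.36: a half-wave phase shift.
At the lower boundary (n = 1.36 to n = 1.0) the reflected ray undergoes no phase shift.
Exactly one π shift → a net half-wave offset.
With one net inversion, destructive interference in reflection requires 2 n t cos θ_r = m λ.
Snell's law: 1.0 sin 34.0° = 1.36 sin θ_r → sin θ_r = 0.411, cos θ_r = 0.912.
Minimum nonzero at m = 1: t = λ / (2 n cos θ_r) = 686 / (2 × 1.36 × 0.912) = 277 nm.

0.277 μm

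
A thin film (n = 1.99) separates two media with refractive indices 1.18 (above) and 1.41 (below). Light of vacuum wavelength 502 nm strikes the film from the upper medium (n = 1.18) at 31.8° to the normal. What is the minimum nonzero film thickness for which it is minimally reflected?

Ray reflecting at the top interface goes from n = 1.18 toward n = 1.99: a half-wave phase shift.
Ray reflecting at the bottom interface goes from n = 1.99 toward n = 1.41: no phase shift.
The two reflections differ by half a wavelength.
For weak reflection here: 2 n t cos θ_r = m λ.
Snell's law: 1.18 sin 31.8° = 1.99 sin θ_r → sin θ_r = 0.312, cos θ_r = 0.950.
Minimum nonzero at m = 1: t = λ / (2 n cos θ_r) = 502 / (2 × 1.99 × 0.950) = 133 nm.

133 nm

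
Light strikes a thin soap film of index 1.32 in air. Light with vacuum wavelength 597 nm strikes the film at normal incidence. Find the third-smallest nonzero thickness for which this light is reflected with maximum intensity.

At the upper boundary (n = 1.0 to n = 1.32) the reflected ray undergoes a half-wave phase shift.
Bottom surface (1.32 → 1.0): reflection off a lower-index medium gives no phase shift.
Exactly one π shift → a net half-wave offset.
So the condition for constructive reflection is 2 n t = (m + ½) λ.
The third-smallest nonzero thickness corresponds to m = 2: t = (m + ½) λ / (2 n) = 2.50 × 597 / (2 × 1.32) = 565 nm.

565 nm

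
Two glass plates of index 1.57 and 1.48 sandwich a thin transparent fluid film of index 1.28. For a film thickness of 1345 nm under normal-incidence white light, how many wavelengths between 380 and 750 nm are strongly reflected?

At the upper boundary (n = 1.57 to n = 1.28) the reflected ray undergoes no phase shift.
Ray reflecting at the bottom interface goes from n = 1.28 toward n = 1.48: a half-wave phase shift.
Net: one phase inversion between the two reflected rays.
With one net inversion, constructive interference in reflection requires 2 n t = (m + ½) λ.
λ = 2 n t / (m + ½) = 3443 / (m + ½) nm.
m=4: 765 nm (IR); m=5: 626 nm (visible); m=6: 530 nm (visible); m=7: 459 nm (visible); m=8: 405 nm (visible); m=9: 362 nm (UV).

4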